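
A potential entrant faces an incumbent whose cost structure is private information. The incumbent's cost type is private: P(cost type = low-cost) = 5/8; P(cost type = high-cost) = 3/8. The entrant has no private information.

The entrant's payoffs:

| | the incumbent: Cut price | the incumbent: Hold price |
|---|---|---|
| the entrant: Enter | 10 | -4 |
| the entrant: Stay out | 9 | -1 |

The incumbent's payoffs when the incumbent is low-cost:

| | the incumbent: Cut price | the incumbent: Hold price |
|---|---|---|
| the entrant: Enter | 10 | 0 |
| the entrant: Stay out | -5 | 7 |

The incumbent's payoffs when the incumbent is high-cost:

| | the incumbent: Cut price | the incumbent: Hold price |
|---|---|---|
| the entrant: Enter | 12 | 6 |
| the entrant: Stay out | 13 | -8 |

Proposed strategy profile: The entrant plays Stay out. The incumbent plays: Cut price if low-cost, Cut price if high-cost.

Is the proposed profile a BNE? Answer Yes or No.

No

The entrant plays Stay out: E[Stay out] = 5/8·(9) + 3/8·(9) = 9; E[Enter] = 10. Not best-responding. ✗
The incumbent (cost type low-cost), facing Stay out: Cut price gives -5, Hold price gives 7. Proposed Cut price is not best — profitable deviation exists. ✗
The incumbent (cost type high-cost), facing Stay out: Cut price gives 13, Hold price gives -8. Proposed Cut price is best. ✓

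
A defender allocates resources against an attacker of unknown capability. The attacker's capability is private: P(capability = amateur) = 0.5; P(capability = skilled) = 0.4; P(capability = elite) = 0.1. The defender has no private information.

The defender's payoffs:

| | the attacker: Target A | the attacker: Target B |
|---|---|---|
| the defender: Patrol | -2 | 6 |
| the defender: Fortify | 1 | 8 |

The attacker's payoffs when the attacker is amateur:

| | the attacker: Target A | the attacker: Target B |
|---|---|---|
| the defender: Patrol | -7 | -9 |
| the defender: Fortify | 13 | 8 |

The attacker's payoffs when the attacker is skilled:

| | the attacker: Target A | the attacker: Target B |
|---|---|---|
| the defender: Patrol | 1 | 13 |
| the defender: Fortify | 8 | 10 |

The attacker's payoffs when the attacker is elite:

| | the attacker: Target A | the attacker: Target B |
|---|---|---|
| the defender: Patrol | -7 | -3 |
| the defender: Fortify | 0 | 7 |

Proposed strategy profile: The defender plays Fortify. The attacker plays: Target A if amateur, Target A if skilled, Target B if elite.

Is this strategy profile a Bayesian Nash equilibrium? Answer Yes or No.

No

A profile is a BNE iff every type of every player is best-responding given beliefs about the other side.
The defender plays Fortify: E[Fortify] = 0.5·(1) + 0.4·(1) + 0.1·(8) = 1.7; E[Patrol] = -1.2. Best-responding. ✓
The attacker (capability amateur), facing Fortify: Target A gives 13, Target B gives 8. Proposed Target A is best. ✓
The attacker (capability skilled), facing Fortify: Target A gives 8, Target B gives 10. Proposed Target A is not best — profitable deviation exists. ✗
The attacker (capability elite), facing Fortify: Target A gives 0, Target B gives 7. Proposed Target B is best. ✓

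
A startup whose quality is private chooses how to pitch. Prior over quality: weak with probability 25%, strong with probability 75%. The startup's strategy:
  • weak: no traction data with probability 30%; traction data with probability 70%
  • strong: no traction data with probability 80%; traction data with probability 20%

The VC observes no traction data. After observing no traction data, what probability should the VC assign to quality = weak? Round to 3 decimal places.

0.111

P(no traction data) = 0.25·0.3 + 0.75·0.8 = 0.675
P(weak | no traction data) = (0.25·0.3) / 0.675 = 0.075 / 0.675 = 0.111111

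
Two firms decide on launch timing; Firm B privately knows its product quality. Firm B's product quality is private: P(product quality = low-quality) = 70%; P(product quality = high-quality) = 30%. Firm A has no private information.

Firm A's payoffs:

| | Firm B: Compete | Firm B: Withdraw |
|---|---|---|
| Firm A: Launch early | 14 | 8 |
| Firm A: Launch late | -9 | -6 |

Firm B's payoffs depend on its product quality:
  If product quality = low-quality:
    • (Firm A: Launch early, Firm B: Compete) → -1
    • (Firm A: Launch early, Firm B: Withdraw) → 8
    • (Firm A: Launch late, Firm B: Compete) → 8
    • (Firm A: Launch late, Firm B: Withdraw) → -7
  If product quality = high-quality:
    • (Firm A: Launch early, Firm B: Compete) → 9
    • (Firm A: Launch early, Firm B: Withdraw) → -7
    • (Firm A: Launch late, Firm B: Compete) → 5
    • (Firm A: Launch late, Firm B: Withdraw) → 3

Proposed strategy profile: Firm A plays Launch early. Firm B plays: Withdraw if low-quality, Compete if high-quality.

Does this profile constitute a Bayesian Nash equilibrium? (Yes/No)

Yes

Firm A plays Launch early: E[Launch early] = 0.7·(8) + 0.3·(14) = 9.8; E[Launch late] = -6.9. Best-responding. ✓
Firm B (product quality low-quality), facing Launch early: Compete gives -1, Withdraw gives 8. Proposed Withdraw is best. ✓
Firm B (product quality high-quality), facing Launch early: Compete gives 9, Withdraw gives -7. Proposed Compete is best. ✓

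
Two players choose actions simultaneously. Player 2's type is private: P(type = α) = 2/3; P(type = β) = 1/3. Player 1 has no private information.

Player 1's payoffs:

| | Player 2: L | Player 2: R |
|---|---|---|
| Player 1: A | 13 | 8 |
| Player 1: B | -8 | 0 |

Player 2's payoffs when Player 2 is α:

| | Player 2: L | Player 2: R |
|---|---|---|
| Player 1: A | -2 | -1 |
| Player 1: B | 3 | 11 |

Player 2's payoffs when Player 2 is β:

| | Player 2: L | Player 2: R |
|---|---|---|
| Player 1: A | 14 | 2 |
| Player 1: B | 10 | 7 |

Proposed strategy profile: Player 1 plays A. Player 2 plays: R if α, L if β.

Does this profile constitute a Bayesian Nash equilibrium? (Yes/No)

Player 1 plays A: E[A] = 2/3·(8) + 1/3·(13) = 29/3; E[B] = -8/3. Best-responding. ✓
Player 2 (type α), facing A: L gives -2, R gives -1. Proposed R is best. ✓
Player 2 (type β), facing A: L gives 14, R gives 2. Proposed L is best. ✓

Yes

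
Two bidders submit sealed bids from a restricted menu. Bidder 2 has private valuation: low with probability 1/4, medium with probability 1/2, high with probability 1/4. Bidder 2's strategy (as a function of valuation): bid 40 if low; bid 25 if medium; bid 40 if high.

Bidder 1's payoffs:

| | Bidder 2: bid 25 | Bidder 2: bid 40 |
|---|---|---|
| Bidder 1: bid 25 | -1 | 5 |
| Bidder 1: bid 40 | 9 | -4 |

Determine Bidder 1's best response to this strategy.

bid 40

E[bid 25] = 1/4·(5) + 1/2·(-1) + 1/4·(5) = 2
E[bid 40] = 1/4·(-4) + 1/2·(9) + 1/4·(-4) = 5/2
Best response: bid 40 (5/2 is the largest).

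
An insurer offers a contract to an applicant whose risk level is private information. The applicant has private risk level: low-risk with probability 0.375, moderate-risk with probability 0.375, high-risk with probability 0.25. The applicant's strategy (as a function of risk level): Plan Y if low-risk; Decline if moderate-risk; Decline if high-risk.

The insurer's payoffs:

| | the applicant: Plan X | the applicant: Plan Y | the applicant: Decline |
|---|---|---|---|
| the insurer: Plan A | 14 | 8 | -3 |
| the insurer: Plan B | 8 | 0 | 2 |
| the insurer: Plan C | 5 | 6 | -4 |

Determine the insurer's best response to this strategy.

Plan B

Compute the insurer's expected payoff for each action, taking the expectation over the applicant's type.
E[Plan A] = 0.375·(8) + 0.375·(-3) + 0.25·(-3) = 1.125
E[Plan B] = 0.375·(0) + 0.375·(2) + 0.25·(2) = 1.25
E[Plan C] = 0.375·(6) + 0.375·(-4) + 0.25·(-4) = -0.25
Best response: Plan B (1.25 is the largest).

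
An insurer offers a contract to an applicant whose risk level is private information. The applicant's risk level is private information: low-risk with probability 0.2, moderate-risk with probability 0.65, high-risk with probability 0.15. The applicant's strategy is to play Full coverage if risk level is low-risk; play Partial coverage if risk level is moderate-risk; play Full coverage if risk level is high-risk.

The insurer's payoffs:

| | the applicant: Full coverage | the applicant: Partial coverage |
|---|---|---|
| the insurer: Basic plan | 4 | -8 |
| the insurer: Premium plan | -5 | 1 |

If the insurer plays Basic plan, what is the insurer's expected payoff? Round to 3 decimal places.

-3.800

Take the expectation over the applicant's risk level, weighting each type's action by its prior probability.
E[Basic plan] = 0.2·4 + 0.65·(-8) + 0.15·4 = 0.8 + (-5.2) + 0.6 = -3.8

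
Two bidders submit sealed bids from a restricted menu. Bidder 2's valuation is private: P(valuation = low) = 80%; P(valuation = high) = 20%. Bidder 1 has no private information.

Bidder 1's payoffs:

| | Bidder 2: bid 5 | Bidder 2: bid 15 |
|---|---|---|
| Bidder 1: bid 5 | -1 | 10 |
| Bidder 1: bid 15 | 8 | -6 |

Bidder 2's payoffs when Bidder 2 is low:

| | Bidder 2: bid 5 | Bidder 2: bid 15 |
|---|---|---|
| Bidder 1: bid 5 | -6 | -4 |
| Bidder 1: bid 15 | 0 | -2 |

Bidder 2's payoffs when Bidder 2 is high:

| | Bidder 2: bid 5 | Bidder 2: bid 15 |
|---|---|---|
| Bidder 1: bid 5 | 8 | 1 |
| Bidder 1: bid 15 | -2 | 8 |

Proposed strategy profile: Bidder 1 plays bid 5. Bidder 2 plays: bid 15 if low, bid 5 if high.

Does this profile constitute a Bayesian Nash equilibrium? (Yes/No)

Bidder 1 plays bid 5: E[bid 5] = 0.8·(10) + 0.2·(-1) = 7.8; E[bid 15] = -3.2. Best-responding. ✓
Bidder 2 (valuation low), facing bid 5: bid 5 gives -6, bid 15 gives -4. Proposed bid 15 is best. ✓
Bidder 2 (valuation high), facing bid 5: bid 5 gives 8, bid 15 gives 1. Proposed bid 5 is best. ✓

Yes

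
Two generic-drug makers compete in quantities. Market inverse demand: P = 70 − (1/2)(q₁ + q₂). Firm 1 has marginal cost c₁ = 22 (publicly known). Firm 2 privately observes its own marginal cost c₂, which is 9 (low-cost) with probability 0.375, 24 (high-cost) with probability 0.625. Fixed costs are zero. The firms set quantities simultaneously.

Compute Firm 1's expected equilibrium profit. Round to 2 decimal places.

437.59

Type-c best response for Firm 2: q₂(c) = (70 − c) − q₁/2.
Firm 1 maximizes expected profit; its first-order condition is 70 − q₁ − (1/2)E[q₂] − 22 = 0.
Substituting E[q₂] and solving: E[c₂] = 18.375, so q₁ = (70 − 2·22 + 18.375)/(3/2) = 29.5833.
E[P] = 70 − (1/2)·(q₁ + E[q₂]) = 36.7917; Firm 1's expected profit = (E[P] − 22)·q₁ = (36.7917 − 22)·29.5833 = 437.587.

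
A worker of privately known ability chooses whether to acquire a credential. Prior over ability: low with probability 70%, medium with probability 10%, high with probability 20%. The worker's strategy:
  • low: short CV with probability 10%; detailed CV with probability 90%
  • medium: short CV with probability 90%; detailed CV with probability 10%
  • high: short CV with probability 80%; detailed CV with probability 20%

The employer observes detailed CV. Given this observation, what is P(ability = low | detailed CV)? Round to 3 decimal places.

0.926

Apply Bayes' rule using the sender's strategy as the likelihood.
P(detailed CV) = 0.7·0.9 + 0.1·0.1 + 0.2·0.2 = 0.68
P(low | detailed CV) = (0.7·0.9) / 0.68 = 0.63 / 0.68 = 0.926471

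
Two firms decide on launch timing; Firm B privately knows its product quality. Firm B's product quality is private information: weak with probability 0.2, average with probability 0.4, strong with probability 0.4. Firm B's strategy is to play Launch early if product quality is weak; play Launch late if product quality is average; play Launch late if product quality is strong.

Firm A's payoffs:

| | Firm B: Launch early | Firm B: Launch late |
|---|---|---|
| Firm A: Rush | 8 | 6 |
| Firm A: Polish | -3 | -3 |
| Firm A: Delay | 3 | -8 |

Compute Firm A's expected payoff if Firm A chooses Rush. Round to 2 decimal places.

E[Rush] = 0.2·8 + 0.4·6 + 0.4·6 = 1.6 + 2.4 + 2.4 = 6.4

6.40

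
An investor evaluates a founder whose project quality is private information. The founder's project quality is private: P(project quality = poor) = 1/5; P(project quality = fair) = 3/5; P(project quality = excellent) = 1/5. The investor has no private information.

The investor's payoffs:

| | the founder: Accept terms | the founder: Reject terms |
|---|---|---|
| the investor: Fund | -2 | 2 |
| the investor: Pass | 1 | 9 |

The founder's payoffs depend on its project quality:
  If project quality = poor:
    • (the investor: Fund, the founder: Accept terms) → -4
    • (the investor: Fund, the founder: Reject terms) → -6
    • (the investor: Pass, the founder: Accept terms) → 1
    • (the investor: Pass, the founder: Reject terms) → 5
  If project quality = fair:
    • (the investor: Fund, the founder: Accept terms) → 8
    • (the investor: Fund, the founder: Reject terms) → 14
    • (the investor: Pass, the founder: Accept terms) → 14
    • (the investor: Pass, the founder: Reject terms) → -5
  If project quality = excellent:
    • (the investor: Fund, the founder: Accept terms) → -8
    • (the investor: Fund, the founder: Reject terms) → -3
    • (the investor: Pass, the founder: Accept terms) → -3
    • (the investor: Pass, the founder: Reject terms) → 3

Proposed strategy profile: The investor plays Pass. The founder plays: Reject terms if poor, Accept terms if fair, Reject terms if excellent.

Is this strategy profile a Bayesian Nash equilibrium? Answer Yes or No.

Yes

The investor plays Pass: E[Pass] = 1/5·(9) + 3/5·(1) + 1/5·(9) = 21/5; E[Fund] = -2/5. Best-responding. ✓
The founder (project quality poor), facing Pass: Accept terms gives 1, Reject terms gives 5. Proposed Reject terms is best. ✓
The founder (project quality fair), facing Pass: Accept terms gives 14, Reject terms gives -5. Proposed Accept terms is best. ✓
The founder (project quality excellent), facing Pass: Accept terms gives -3, Reject terms gives 3. Proposed Reject terms is best. ✓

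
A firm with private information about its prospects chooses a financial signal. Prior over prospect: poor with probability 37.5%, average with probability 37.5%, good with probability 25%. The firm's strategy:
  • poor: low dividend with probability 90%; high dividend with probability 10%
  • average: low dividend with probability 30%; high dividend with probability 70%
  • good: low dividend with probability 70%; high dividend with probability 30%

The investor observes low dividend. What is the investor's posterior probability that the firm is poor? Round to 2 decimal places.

0.54

Apply Bayes' rule using the sender's strategy as the likelihood.
P(low dividend) = 0.375·0.9 + 0.375·0.3 + 0.25·0.7 = 0.625
P(poor | low dividend) = (0.375·0.9) / 0.625 = 0.3375 / 0.625 = 0.54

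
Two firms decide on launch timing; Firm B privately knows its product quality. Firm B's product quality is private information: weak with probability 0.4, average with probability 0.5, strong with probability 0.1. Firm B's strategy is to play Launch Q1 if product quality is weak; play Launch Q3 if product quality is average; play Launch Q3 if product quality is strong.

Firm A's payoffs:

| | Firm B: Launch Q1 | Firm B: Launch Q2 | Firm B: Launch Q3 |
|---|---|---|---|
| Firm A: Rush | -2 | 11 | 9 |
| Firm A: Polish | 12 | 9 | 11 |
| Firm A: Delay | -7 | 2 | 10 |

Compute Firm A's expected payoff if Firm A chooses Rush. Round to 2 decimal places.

E[Rush] = 0.4·(-2) + 0.5·9 + 0.1·9 = (-0.8) + 4.5 + 0.9 = 4.6

4.60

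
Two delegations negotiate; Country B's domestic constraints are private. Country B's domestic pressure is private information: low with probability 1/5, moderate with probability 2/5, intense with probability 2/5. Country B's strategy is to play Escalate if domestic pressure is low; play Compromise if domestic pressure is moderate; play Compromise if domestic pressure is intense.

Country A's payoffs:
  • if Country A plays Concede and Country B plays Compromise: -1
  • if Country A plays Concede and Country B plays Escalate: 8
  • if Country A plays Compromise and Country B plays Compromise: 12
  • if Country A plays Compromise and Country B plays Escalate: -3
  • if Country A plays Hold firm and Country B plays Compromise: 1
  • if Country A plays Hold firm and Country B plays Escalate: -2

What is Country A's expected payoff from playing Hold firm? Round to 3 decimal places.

E[Hold firm] = 1/5·(-2) + 2/5·1 + 2/5·1 = (-2/5) + 2/5 + 2/5 = 2/5

0.400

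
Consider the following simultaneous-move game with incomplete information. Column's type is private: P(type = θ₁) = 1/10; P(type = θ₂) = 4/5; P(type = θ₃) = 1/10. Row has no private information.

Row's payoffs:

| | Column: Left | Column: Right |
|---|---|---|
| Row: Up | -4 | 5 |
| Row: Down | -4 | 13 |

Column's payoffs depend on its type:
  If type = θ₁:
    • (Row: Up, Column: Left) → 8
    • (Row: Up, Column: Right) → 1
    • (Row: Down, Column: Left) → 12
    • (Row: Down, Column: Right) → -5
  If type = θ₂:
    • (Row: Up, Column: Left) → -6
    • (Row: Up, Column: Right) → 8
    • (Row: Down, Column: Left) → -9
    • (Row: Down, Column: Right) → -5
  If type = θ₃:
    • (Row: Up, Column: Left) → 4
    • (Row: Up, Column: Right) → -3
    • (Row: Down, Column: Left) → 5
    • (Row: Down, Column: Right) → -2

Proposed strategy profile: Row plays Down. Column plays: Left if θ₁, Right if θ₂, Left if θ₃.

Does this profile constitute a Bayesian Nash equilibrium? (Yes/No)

Row plays Down: E[Down] = 1/10·(-4) + 4/5·(13) + 1/10·(-4) = 48/5; E[Up] = 16/5. Best-responding. ✓
Column (type θ₁), facing Down: Left gives 12, Right gives -5. Proposed Left is best. ✓
Column (type θ₂), facing Down: Left gives -9, Right gives -5. Proposed Right is best. ✓
Column (type θ₃), facing Down: Left gives 5, Right gives -2. Proposed Left is best. ✓

Yes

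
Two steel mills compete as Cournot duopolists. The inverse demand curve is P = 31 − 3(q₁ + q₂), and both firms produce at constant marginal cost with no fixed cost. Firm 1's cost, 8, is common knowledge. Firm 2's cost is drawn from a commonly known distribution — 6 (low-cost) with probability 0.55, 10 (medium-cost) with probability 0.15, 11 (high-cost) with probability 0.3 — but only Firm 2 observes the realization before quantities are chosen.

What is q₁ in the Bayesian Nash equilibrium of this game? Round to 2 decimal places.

Firm 2 with cost c maximizes (31 − 3(q₁+q₂) − c)·q₂, giving q₂(c) = (31 − c − 3q₁)/6.
E[c₂] = 0.55·6 + 0.15·10 + 0.3·11 = 8.1
Firm 1's FOC against E[q₂] yields q₁ = (31 − 2·8 + E[c₂])/9 = (31 − 16 + 8.1)/9 = 2.56667.

2.57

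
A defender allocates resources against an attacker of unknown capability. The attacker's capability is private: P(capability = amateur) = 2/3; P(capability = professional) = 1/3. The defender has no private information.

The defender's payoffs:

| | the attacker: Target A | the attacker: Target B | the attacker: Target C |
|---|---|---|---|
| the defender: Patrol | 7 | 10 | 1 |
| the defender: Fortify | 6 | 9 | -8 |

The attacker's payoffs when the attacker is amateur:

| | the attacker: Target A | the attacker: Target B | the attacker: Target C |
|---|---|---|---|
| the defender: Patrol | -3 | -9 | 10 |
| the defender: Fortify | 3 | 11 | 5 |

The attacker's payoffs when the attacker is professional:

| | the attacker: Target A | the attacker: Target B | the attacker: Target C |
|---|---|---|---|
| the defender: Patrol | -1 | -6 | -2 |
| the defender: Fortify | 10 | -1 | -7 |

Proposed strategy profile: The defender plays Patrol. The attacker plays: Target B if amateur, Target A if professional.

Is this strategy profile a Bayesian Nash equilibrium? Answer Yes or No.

No

A profile is a BNE iff every type of every player is best-responding given beliefs about the other side.
The defender plays Patrol: E[Patrol] = 2/3·(10) + 1/3·(7) = 9; E[Fortify] = 8. Best-responding. ✓
The attacker (capability amateur), facing Patrol: Target A gives -3, Target B gives -9, Target C gives 10. Proposed Target B is not best — profitable deviation exists. ✗
The attacker (capability professional), facing Patrol: Target A gives -1, Target B gives -6, Target C gives -2. Proposed Target A is best. ✓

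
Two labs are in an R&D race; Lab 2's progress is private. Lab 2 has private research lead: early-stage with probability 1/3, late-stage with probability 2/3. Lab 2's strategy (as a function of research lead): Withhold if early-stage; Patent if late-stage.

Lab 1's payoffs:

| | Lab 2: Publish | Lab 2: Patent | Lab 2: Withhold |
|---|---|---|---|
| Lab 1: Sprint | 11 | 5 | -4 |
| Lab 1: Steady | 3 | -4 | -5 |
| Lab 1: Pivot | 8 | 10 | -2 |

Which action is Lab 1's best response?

E[Sprint] = 1/3·(-4) + 2/3·(5) = 2
E[Steady] = 1/3·(-5) + 2/3·(-4) = -13/3
E[Pivot] = 1/3·(-2) + 2/3·(10) = 6
Best response: Pivot (6 is the largest).

Pivot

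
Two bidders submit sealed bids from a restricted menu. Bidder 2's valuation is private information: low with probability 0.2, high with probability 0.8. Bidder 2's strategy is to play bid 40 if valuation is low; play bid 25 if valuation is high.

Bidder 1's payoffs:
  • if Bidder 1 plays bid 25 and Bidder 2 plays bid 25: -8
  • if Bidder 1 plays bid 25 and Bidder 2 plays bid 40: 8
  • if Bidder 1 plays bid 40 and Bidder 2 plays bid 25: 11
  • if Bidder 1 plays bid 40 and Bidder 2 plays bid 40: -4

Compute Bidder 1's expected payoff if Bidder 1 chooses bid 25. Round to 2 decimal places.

E[bid 25] = 0.2·8 + 0.8·(-8) = 1.6 + (-6.4) = -4.8

-4.80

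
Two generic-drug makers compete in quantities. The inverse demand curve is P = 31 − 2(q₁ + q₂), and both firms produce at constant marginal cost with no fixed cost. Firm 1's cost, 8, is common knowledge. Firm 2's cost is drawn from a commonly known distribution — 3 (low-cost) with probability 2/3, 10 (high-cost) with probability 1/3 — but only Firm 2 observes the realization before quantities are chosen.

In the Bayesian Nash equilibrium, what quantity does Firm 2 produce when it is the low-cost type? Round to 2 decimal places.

Type-c best response for Firm 2: q₂(c) = (31 − c)/4 − q₁/2.
Firm 1 maximizes expected profit; its first-order condition is 31 − 4q₁ − 2E[q₂] − 8 = 0.
Substituting E[q₂] and solving: E[c₂] = 5.33333, so q₁ = (31 − 2·8 + 5.33333)/6 = 3.38889.
q₂(low-cost) = (31 − 3 − 2·3.38889)/4 = 5.30556.

5.31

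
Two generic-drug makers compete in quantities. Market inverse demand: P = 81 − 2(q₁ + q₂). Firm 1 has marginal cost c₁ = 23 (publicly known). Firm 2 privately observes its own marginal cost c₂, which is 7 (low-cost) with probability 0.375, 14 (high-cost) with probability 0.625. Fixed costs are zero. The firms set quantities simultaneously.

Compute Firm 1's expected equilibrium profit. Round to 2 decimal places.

119.48

Each type of Firm 2 best-responds to q₁; Firm 1 best-responds to the expected q₂ over Firm 2's types.
Firm 2 with cost c maximizes (81 − 2(q₁+q₂) − c)·q₂, giving q₂(c) = (81 − c − 2q₁)/4.
E[c₂] = 0.375·7 + 0.625·14 = 11.375
Firm 1's FOC against E[q₂] yields q₁ = (81 − 2·23 + E[c₂])/6 = (81 − 46 + 11.375)/6 = 7.72917.
E[P] = 81 − 2·(q₁ + E[q₂]) = 38.4583; Firm 1's expected profit = (E[P] − 23)·q₁ = (38.4583 − 23)·7.72917 = 119.48.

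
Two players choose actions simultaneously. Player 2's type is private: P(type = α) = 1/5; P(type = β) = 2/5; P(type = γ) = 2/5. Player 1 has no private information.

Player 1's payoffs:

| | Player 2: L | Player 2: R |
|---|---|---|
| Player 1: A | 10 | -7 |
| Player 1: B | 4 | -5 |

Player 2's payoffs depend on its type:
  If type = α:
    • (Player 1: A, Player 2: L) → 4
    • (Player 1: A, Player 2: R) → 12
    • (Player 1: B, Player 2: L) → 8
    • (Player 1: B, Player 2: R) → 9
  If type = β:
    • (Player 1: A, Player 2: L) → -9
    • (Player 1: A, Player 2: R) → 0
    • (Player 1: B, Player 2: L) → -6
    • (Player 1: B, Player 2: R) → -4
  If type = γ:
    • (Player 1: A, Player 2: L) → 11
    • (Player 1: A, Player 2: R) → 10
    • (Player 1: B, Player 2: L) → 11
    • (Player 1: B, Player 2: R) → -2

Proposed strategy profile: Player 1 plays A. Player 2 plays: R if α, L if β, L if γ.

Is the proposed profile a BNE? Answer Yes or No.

No

Player 1 plays A: E[A] = 1/5·(-7) + 2/5·(10) + 2/5·(10) = 33/5; E[B] = 11/5. Best-responding. ✓
Player 2 (type α), facing A: L gives 4, R gives 12. Proposed R is best. ✓
Player 2 (type β), facing A: L gives -9, R gives 0. Proposed L is not best — profitable deviation exists. ✗
Player 2 (type γ), facing A: L gives 11, R gives 10. Proposed L is best. ✓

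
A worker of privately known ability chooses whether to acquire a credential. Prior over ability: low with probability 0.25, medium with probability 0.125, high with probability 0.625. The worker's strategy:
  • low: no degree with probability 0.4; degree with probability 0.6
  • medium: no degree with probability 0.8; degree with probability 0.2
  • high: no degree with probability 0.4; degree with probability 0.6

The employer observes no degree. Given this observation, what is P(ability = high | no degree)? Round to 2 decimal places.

P(no degree) = 0.25·0.4 + 0.125·0.8 + 0.625·0.4 = 0.45
P(high | no degree) = (0.625·0.4) / 0.45 = 0.25 / 0.45 = 0.555556

0.56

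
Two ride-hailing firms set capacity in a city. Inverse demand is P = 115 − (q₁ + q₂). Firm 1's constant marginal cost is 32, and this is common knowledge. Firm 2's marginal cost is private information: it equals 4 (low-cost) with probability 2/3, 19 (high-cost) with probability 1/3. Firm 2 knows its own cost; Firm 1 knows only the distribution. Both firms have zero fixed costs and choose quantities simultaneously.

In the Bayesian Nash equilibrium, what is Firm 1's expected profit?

400

Type-c best response for Firm 2: q₂(c) = (115 − c)/2 − q₁/2.
Firm 1 maximizes expected profit; its first-order condition is 115 − 2q₁ − E[q₂] − 32 = 0.
Substituting E[q₂] and solving: E[c₂] = 9, so q₁ = (115 − 2·32 + 9)/3 = 20.
E[P] = 115 − (q₁ + E[q₂]) = 52; Firm 1's expected profit = (E[P] − 32)·q₁ = (52 − 32)·20 = 400.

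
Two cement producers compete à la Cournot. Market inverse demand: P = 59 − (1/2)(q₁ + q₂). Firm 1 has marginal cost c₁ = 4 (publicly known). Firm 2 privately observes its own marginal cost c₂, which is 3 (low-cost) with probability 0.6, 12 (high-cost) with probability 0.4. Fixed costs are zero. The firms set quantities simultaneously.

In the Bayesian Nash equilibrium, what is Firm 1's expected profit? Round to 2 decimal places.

737.28

Firm 2 with cost c maximizes (59 − (1/2)(q₁+q₂) − c)·q₂, giving q₂(c) = (59 − c − (1/2)q₁).
E[c₂] = 0.6·3 + 0.4·12 = 6.6
Firm 1's FOC against E[q₂] yields q₁ = (59 − 2·4 + E[c₂])/(3/2) = (59 − 8 + 6.6)/(3/2) = 38.4.
E[P] = 59 − (1/2)·(q₁ + E[q₂]) = 23.2; Firm 1's expected profit = (E[P] − 4)·q₁ = (23.2 − 4)·38.4 = 737.28.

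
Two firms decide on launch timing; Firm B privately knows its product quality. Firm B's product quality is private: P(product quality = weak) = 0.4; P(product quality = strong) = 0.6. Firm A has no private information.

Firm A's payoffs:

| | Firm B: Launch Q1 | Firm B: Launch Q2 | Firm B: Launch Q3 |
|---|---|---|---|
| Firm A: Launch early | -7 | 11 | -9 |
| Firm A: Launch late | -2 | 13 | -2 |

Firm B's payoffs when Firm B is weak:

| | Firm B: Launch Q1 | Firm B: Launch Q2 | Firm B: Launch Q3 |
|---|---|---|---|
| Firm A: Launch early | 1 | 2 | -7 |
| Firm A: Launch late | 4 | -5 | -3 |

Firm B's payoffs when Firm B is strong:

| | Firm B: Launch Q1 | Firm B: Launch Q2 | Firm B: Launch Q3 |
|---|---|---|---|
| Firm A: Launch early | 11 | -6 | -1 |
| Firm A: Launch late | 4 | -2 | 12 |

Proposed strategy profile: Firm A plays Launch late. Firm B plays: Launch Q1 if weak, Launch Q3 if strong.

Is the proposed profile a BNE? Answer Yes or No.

Yes

A profile is a BNE iff every type of every player is best-responding given beliefs about the other side.
Firm A plays Launch late: E[Launch late] = 0.4·(-2) + 0.6·(-2) = -2; E[Launch early] = -8.2. Best-responding. ✓
Firm B (product quality weak), facing Launch late: Launch Q1 gives 4, Launch Q2 gives -5, Launch Q3 gives -3. Proposed Launch Q1 is best. ✓
Firm B (product quality strong), facing Launch late: Launch Q1 gives 4, Launch Q2 gives -2, Launch Q3 gives 12. Proposed Launch Q3 is best. ✓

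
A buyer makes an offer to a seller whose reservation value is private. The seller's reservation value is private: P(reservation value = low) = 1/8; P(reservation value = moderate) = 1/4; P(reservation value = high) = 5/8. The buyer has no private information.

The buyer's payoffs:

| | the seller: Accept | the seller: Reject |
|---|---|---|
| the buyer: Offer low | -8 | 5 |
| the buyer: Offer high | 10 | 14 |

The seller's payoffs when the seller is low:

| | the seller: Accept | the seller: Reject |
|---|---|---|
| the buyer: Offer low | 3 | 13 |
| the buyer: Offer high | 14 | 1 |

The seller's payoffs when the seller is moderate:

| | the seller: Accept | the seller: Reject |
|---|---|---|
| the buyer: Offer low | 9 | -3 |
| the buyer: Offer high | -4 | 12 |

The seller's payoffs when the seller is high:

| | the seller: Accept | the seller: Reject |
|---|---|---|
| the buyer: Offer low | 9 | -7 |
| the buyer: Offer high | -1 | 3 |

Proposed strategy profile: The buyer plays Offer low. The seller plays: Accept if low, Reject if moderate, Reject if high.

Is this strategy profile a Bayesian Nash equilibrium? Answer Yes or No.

A profile is a BNE iff every type of every player is best-responding given beliefs about the other side.
The buyer plays Offer low: E[Offer low] = 1/8·(-8) + 1/4·(5) + 5/8·(5) = 27/8; E[Offer high] = 27/2. Not best-responding. ✗
The seller (reservation value low), facing Offer low: Accept gives 3, Reject gives 13. Proposed Accept is not best — profitable deviation exists. ✗
The seller (reservation value moderate), facing Offer low: Accept gives 9, Reject gives -3. Proposed Reject is not best — profitable deviation exists. ✗
The seller (reservation value high), facing Offer low: Accept gives 9, Reject gives -7. Proposed Reject is not best — profitable deviation exists. ✗

No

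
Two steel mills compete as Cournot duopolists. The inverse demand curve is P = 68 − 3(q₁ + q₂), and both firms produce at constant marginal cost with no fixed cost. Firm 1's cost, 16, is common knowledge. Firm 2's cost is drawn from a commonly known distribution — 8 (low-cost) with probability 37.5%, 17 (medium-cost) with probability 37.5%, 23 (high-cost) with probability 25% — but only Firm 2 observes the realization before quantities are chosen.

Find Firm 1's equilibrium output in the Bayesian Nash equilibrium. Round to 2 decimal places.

Firm 2 with cost c maximizes (68 − 3(q₁+q₂) − c)·q₂, giving q₂(c) = (68 − c − 3q₁)/6.
E[c₂] = 0.375·8 + 0.375·17 + 0.25·23 = 15.125
Firm 1's FOC against E[q₂] yields q₁ = (68 − 2·16 + E[c₂])/9 = (68 − 32 + 15.125)/9 = 5.68056.

5.68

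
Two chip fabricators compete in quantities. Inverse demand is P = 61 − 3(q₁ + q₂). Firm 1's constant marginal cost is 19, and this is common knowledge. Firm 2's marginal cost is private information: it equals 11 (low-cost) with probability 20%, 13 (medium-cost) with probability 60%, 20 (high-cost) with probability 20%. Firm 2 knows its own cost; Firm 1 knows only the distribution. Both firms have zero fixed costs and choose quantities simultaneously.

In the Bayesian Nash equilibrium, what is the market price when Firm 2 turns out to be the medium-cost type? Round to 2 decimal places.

30.83

Firm 2 with cost c maximizes (61 − 3(q₁+q₂) − c)·q₂, giving q₂(c) = (61 − c − 3q₁)/6.
E[c₂] = 0.2·11 + 0.6·13 + 0.2·20 = 14
Firm 1's FOC against E[q₂] yields q₁ = (61 − 2·19 + E[c₂])/9 = (61 − 38 + 14)/9 = 4.11111.
q₂(medium-cost) = 5.94444, so P = 61 − 3·(4.11111 + 5.94444) = 30.8333.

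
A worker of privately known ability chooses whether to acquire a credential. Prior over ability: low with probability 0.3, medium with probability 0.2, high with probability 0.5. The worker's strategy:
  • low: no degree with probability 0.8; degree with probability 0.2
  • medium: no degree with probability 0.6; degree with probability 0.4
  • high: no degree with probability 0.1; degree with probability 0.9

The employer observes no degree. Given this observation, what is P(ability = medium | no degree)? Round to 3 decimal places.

P(no degree) = 0.3·0.8 + 0.2·0.6 + 0.5·0.1 = 0.41
P(medium | no degree) = (0.2·0.6) / 0.41 = 0.12 / 0.41 = 0.292683

0.293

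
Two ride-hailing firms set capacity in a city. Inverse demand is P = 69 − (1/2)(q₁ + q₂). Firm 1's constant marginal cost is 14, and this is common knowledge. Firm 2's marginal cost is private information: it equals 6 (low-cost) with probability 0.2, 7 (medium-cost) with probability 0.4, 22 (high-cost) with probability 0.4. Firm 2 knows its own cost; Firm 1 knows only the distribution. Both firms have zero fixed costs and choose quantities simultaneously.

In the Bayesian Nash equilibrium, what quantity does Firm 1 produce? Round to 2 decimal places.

Each type of Firm 2 best-responds to q₁; Firm 1 best-responds to the expected q₂ over Firm 2's types.
Firm 2 with cost c maximizes (69 − (1/2)(q₁+q₂) − c)·q₂, giving q₂(c) = (69 − c − (1/2)q₁).
E[c₂] = 0.2·6 + 0.4·7 + 0.4·22 = 12.8
Firm 1's FOC against E[q₂] yields q₁ = (69 − 2·14 + E[c₂])/(3/2) = (69 − 28 + 12.8)/(3/2) = 35.8667.

35.87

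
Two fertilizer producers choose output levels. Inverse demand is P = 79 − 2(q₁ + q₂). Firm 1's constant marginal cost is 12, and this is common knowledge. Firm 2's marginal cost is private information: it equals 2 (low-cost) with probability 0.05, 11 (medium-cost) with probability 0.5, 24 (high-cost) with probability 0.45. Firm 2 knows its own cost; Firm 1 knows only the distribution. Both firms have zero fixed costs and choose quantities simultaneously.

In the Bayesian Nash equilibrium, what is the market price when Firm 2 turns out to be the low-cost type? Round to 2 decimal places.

Each type of Firm 2 best-responds to q₁; Firm 1 best-responds to the expected q₂ over Firm 2's types.
Firm 2 with cost c maximizes (79 − 2(q₁+q₂) − c)·q₂, giving q₂(c) = (79 − c − 2q₁)/4.
E[c₂] = 0.05·2 + 0.5·11 + 0.45·24 = 16.4
Firm 1's FOC against E[q₂] yields q₁ = (79 − 2·12 + E[c₂])/6 = (79 − 24 + 16.4)/6 = 11.9.
q₂(low-cost) = 13.3, so P = 79 − 2·(11.9 + 13.3) = 28.6.

28.60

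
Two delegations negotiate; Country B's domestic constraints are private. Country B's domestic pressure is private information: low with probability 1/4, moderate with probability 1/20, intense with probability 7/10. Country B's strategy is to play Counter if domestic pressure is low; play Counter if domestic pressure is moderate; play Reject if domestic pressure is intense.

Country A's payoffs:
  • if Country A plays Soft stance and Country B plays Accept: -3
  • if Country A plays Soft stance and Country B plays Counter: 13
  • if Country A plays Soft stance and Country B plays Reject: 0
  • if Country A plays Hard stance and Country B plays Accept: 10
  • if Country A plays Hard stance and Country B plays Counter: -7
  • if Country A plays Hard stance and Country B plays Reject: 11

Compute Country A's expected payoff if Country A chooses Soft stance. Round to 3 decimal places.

Take the expectation over Country B's domestic pressure, weighting each type's action by its prior probability.
E[Soft stance] = 1/4·13 + 1/20·13 + 7/10·0 = 13/4 + 13/20 + 0 = 39/10

3.900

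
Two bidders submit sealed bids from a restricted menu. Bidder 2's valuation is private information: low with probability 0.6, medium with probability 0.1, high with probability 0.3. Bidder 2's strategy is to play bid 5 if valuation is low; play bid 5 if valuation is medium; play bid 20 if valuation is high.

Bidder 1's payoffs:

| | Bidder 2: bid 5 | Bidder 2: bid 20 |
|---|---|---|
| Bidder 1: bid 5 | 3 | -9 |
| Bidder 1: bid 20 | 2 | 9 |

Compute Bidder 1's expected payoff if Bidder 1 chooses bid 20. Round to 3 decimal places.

4.100

E[bid 20] = 0.6·2 + 0.1·2 + 0.3·9 = 1.2 + 0.2 + 2.7 = 4.1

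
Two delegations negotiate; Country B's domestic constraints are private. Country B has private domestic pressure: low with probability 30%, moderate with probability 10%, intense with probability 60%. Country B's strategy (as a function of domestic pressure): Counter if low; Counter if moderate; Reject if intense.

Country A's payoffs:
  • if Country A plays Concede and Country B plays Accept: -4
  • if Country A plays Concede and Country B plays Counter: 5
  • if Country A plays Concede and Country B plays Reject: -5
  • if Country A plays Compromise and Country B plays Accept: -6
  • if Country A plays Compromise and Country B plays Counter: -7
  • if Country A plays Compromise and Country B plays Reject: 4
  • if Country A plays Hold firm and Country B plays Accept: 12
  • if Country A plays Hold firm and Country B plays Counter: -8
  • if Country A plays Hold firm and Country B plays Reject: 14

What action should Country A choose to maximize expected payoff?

Compute Country A's expected payoff for each action, taking the expectation over Country B's type.
E[Concede] = 0.3·(5) + 0.1·(5) + 0.6·(-5) = -1
E[Compromise] = 0.3·(-7) + 0.1·(-7) + 0.6·(4) = -0.4
E[Hold firm] = 0.3·(-8) + 0.1·(-8) + 0.6·(14) = 5.2
Best response: Hold firm (5.2 is the largest).

Hold firm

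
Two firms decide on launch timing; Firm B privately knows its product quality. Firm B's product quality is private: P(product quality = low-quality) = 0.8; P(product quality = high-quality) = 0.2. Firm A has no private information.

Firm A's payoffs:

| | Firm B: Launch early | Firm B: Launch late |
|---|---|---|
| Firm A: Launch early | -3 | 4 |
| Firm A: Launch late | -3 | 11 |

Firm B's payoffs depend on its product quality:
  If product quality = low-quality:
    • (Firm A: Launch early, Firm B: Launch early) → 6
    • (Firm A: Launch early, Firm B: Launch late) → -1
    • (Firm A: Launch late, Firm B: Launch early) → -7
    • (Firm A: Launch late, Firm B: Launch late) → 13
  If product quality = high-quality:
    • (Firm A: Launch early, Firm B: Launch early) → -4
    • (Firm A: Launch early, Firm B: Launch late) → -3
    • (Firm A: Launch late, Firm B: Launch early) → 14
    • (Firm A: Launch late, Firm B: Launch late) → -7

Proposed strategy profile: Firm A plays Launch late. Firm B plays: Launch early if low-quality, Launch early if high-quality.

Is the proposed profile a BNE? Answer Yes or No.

Firm A plays Launch late: E[Launch late] = 0.8·(-3) + 0.2·(-3) = -3; E[Launch early] = -3. Best-responding. ✓
Firm B (product quality low-quality), facing Launch late: Launch early gives -7, Launch late gives 13. Proposed Launch early is not best — profitable deviation exists. ✗
Firm B (product quality high-quality), facing Launch late: Launch early gives 14, Launch late gives -7. Proposed Launch early is best. ✓

No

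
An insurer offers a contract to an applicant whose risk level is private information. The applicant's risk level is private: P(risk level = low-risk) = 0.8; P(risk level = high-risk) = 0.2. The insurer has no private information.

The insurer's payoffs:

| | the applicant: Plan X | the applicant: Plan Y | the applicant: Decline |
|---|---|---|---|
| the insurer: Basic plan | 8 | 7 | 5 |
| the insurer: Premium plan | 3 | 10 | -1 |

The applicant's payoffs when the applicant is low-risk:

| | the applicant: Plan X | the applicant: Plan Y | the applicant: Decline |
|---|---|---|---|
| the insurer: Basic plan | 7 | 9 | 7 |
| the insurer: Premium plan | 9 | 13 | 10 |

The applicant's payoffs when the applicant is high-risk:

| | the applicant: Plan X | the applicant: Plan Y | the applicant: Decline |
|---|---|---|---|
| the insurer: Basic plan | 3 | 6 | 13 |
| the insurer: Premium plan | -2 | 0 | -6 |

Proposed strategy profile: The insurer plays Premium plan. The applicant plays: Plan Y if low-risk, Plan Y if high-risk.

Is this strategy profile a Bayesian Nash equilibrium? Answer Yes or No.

Yes

The insurer plays Premium plan: E[Premium plan] = 0.8·(10) + 0.2·(10) = 10; E[Basic plan] = 7. Best-responding. ✓
The applicant (risk level low-risk), facing Premium plan: Plan X gives 9, Plan Y gives 13, Decline gives 10. Proposed Plan Y is best. ✓
The applicant (risk level high-risk), facing Premium plan: Plan X gives -2, Plan Y gives 0, Decline gives -6. Proposed Plan Y is best. ✓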